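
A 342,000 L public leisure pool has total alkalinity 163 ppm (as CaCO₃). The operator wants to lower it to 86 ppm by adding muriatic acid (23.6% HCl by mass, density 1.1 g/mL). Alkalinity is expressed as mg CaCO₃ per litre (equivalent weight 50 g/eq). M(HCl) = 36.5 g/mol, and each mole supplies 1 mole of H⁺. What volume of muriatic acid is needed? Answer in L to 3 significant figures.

Alkalinity to neutralize: (163 − 86) = 77 mg/L as CaCO₃ × 342,000 L = 26,330 g as CaCO₃.
Equivalents of H⁺ required: 26,330 ÷ 50 g/eq = 526.7 eq = 526.7 mol HCl.
Mass of HCl: 526.7 × 36.5 = 19,220 g.
Mass of 23.6% solution: 19,220 / 0.236 = 81,460 g.
Volume: 81,460 g ÷ 1.1 g/mL = 74,050 mL.

74.1 L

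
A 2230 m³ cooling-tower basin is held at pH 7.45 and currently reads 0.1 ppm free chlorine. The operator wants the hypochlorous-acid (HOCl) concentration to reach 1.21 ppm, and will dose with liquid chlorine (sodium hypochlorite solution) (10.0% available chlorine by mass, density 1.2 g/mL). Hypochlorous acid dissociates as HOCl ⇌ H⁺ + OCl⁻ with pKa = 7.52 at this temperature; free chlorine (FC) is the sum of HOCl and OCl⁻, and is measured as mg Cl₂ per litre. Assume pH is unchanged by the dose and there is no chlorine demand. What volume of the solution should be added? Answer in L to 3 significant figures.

39.8 L

Volume: 2230 m³ = 2,230,000 L.
[OCl⁻]/[HOCl] = 10^(pH − pKa) = 10^(7.45 − 7.52) = 0.8511; fraction as HOCl = 1/(1 + 0.8511) = 0.5402.
Free chlorine required for 1.21 ppm HOCl: 1.21 / 0.5402 = 2.24 ppm.
FC to add: 2.24 − 0.1 = 2.14 mg/L as Cl₂.
Cl₂ equivalent: 2.14 mg/L × 2,230,000 L = 4772 g.
Product at 10.0% available Cl: 4772 / 0.1 = 47,720 g.
Volume: 47,720 g ÷ 1.2 g/mL = 39,770 mL.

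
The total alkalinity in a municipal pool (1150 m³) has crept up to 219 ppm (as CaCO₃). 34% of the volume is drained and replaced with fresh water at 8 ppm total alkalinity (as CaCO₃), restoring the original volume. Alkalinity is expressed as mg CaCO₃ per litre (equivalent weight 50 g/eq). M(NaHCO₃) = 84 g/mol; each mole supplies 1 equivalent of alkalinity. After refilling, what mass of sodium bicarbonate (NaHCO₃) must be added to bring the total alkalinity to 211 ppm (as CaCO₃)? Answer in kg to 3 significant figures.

Volume: 1150 m³ = 1,150,000 L.
After draining 34% and refilling: 219 × 0.66 + 8 × 0.34 = 147.26 ppm.
Deficit to target: 211 − 147.26 = 63.74 mg/L.
As CaCO₃: 63.74 mg/L × 1,150,000 L = 73,300 g; ÷ 50 g/eq ÷ 1 = 1466 mol NaHCO₃.
Mass: 1466 × 84 = 123,100 g.

123 kg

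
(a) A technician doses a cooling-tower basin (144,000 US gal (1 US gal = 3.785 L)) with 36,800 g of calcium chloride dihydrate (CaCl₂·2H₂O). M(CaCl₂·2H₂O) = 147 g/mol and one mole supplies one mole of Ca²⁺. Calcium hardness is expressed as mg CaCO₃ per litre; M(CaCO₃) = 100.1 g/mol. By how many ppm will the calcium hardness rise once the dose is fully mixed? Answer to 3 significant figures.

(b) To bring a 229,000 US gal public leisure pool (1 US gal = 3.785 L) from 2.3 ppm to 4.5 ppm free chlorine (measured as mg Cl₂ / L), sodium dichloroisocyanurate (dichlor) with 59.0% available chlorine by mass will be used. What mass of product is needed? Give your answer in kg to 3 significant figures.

(a) Volume: 144,000 US gal × 3.785 L/gal = 545,040 L.
(a) Moles of Ca²⁺: 36,800 g ÷ 147 g/mol = 250.3 mol.
(a) As CaCO₃: 250.3 mol × 100.1 g/mol = 25,060 g.
(a) Rise: 25,060 g / 545,040 L × 1000 = 45.98 mg/L.

(b) Volume: 229,000 US gal × 3.785 L/gal = 866,765 L.
(b) Chlorine deficit: 4.5 − 2.3 = 2.2 ppm = 2.2 mg/L as Cl₂.
(b) Cl₂ equivalent needed: 2.2 mg/L × 866,765 L = 1,907,000 mg = 1907 g.
(b) Product at 59.0% available chlorine: 1907 / 0.59 = 3232 g.

(a) 46.0 ppm; (b) 3.23 kg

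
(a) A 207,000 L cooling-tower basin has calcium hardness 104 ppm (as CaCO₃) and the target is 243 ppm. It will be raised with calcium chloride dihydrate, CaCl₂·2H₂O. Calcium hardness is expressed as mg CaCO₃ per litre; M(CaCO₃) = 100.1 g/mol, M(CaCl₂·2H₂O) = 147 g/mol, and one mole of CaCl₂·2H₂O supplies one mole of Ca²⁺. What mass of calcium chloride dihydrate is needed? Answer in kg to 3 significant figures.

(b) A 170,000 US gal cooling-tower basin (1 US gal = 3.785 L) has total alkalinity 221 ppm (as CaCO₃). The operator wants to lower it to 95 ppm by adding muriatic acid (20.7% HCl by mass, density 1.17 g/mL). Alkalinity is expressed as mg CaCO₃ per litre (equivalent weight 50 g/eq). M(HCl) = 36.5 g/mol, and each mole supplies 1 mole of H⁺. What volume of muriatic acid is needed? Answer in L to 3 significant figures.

(a) 42.3 kg; (b) 244 L

(a) Hardness to add: (243 − 104) = 139 mg/L as CaCO₃ × 207,000 L = 28,770 g as CaCO₃.
(a) Moles of Ca²⁺ (1 mol Ca²⁺ ≡ 1 mol CaCO₃): 28,770 / 100.1 g/mol = 287.4 mol.
(a) Mass of CaCl₂·2H₂O: 287.4 × 147 = 42,250 g.

(b) Volume: 170,000 US gal × 3.785 L/gal = 643,450 L.
(b) Alkalinity to neutralize: (221 − 95) = 126 mg/L as CaCO₃ × 643,450 L = 81,070 g as CaCO₃.
(b) Equivalents of H⁺ required: 81,070 ÷ 50 g/eq = 1621 eq = 1621 mol HCl.
(b) Mass of HCl: 1621 × 36.5 = 59,180 g.
(b) Mass of 20.7% solution: 59,180 / 0.207 = 285,900 g.
(b) Volume: 285,900 g ÷ 1.17 g/mL = 244,400 mL.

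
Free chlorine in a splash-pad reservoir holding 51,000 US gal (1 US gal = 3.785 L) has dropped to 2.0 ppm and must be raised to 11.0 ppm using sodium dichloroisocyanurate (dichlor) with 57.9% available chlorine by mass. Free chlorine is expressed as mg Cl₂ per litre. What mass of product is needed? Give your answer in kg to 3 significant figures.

3.00 kg

Volume: 51,000 US gal × 3.785 L/gal = 193,035 L.
Chlorine deficit: 11.0 − 2.0 = 9 ppm = 9 mg/L as Cl₂.
Cl₂ equivalent needed: 9 mg/L × 193,035 L = 1,737,000 mg = 1737 g.
Product at 57.9% available chlorine: 1737 / 0.579 = 3001 g.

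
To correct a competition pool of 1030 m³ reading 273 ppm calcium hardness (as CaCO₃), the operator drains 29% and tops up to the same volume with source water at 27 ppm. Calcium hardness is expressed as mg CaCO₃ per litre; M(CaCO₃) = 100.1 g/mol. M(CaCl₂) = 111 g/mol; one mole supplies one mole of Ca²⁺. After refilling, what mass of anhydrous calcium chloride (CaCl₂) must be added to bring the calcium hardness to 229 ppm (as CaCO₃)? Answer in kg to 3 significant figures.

31.2 kg

Volume: 1030 m³ = 1,030,000 L.
After draining 29% and refilling: 273 × 0.71 + 27 × 0.29 = 201.66 ppm.
Deficit to target: 229 − 201.66 = 27.34 mg/L.
As CaCO₃: 27.34 mg/L × 1,030,000 L = 28,160 g; ÷ 100.1 = 281.3 mol Ca²⁺.
Mass: 281.3 × 111 = 31,230 g.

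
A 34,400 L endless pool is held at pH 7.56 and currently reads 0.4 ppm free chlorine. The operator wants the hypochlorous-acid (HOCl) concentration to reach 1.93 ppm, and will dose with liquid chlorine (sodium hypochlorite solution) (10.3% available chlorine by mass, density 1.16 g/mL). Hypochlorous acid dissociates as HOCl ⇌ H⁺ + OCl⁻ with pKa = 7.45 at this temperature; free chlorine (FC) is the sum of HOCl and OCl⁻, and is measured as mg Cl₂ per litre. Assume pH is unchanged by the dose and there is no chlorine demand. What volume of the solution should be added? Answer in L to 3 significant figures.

1.16 L

[OCl⁻]/[HOCl] = 10^(pH − pKa) = 10^(7.56 − 7.45) = 1.288; fraction as HOCl = 1/(1 + 1.288) = 0.437.
Free chlorine required for 1.93 ppm HOCl: 1.93 / 0.437 = 4.416 ppm.
FC to add: 4.416 − 0.4 = 4.016 mg/L as Cl₂.
Cl₂ equivalent: 4.016 mg/L × 34,400 L = 138.2 g.
Product at 10.3% available Cl: 138.2 / 0.103 = 1341 g.
Volume: 1341 g ÷ 1.16 g/mL = 1156 mL.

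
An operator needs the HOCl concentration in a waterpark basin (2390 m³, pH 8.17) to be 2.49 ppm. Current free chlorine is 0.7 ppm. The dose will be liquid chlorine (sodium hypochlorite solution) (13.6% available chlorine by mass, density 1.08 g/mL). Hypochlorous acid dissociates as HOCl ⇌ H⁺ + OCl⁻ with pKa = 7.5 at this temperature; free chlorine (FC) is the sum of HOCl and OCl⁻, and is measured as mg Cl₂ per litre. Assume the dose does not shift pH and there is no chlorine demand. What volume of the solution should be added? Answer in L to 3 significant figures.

Volume: 2390 m³ = 2,390,000 L.
[OCl⁻]/[HOCl] = 10^(pH − pKa) = 10^(8.17 − 7.5) = 4.677; fraction as HOCl = 1/(1 + 4.677) = 0.1761.
Free chlorine required for 2.49 ppm HOCl: 2.49 / 0.1761 = 14.14 ppm.
FC to add: 14.14 − 0.7 = 13.44 mg/L as Cl₂.
Cl₂ equivalent: 13.44 mg/L × 2,390,000 L = 32,110 g.
Product at 13.6% available Cl: 32,110 / 0.136 = 236,100 g.
Volume: 236,100 g ÷ 1.08 g/mL = 218,600 mL.

219 L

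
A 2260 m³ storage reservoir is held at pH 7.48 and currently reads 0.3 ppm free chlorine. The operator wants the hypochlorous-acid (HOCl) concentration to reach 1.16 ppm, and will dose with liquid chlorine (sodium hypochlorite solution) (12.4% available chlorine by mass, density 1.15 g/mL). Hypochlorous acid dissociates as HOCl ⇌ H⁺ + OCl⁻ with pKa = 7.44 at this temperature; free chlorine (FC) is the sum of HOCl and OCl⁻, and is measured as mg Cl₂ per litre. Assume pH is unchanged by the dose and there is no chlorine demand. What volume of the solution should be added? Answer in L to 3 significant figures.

Volume: 2260 m³ = 2,260,000 L.
[OCl⁻]/[HOCl] = 10^(pH − pKa) = 10^(7.48 − 7.44) = 1.096; fraction as HOCl = 1/(1 + 1.096) = 0.477.
Free chlorine required for 1.16 ppm HOCl: 1.16 / 0.477 = 2.432 ppm.
FC to add: 2.432 − 0.3 = 2.132 mg/L as Cl₂.
Cl₂ equivalent: 2.132 mg/L × 2,260,000 L = 4818 g.
Product at 12.4% available Cl: 4818 / 0.124 = 38,860 g.
Volume: 38,860 g ÷ 1.15 g/mL = 33,790 mL.

33.8 L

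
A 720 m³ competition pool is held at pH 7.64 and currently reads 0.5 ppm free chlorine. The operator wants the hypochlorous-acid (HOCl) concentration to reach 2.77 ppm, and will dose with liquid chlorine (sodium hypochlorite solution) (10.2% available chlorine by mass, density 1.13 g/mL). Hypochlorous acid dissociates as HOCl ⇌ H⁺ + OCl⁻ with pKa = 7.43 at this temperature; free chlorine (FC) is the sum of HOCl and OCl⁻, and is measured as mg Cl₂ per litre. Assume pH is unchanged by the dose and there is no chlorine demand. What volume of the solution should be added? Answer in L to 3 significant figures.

42.2 L

Volume: 720 m³ = 720,000 L.
[OCl⁻]/[HOCl] = 10^(pH − pKa) = 10^(7.64 − 7.43) = 1.622; fraction as HOCl = 1/(1 + 1.622) = 0.3814.
Free chlorine required for 2.77 ppm HOCl: 2.77 / 0.3814 = 7.262 ppm.
FC to add: 7.262 − 0.5 = 6.762 mg/L as Cl₂.
Cl₂ equivalent: 6.762 mg/L × 720,000 L = 4869 g.
Product at 10.2% available Cl: 4869 / 0.102 = 47,730 g.
Volume: 47,730 g ÷ 1.13 g/mL = 42,240 mL.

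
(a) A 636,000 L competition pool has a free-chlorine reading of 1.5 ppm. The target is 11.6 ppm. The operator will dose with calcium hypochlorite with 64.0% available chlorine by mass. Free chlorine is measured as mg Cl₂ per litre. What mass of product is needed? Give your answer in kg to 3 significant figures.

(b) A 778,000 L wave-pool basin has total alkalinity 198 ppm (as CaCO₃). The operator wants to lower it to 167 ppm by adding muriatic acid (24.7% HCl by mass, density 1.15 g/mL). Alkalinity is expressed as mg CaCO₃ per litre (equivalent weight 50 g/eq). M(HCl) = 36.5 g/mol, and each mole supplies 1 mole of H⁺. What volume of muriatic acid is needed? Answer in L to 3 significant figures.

(a) 10.0 kg; (b) 62.0 L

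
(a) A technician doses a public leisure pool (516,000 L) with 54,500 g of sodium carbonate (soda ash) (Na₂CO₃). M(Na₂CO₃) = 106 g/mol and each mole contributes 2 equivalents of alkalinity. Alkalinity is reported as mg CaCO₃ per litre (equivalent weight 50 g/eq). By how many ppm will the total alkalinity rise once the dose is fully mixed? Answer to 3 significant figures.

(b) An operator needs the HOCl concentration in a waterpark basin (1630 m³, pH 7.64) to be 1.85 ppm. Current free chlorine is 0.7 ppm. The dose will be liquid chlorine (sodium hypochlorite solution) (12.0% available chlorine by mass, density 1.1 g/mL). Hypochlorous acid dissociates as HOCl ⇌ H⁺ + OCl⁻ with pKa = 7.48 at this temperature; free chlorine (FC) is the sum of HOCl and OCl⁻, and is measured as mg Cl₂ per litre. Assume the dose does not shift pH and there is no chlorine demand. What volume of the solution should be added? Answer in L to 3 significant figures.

(a) Moles of Na₂CO₃: 54,500 g ÷ 106 g/mol = 514.2 mol → 1028 eq of alkalinity.
(a) As CaCO₃: 1028 eq × 50 g/eq = 51,420 g.
(a) Rise: 51,420 g / 516,000 L × 1000 = 99.64 mg/L.

(b) Volume: 1630 m³ = 1,630,000 L.
(b) [OCl⁻]/[HOCl] = 10^(pH − pKa) = 10^(7.64 − 7.48) = 1.445; fraction as HOCl = 1/(1 + 1.445) = 0.4089.
(b) Free chlorine required for 1.85 ppm HOCl: 1.85 / 0.4089 = 4.524 ppm.
(b) FC to add: 4.524 − 0.7 = 3.824 mg/L as Cl₂.
(b) Cl₂ equivalent: 3.824 mg/L × 1,630,000 L = 6233 g.
(b) Product at 12.0% available Cl: 6233 / 0.12 = 51,940 g.
(b) Volume: 51,940 g ÷ 1.1 g/mL = 47,220 mL.

(a) 99.6 ppm; (b) 47.2 L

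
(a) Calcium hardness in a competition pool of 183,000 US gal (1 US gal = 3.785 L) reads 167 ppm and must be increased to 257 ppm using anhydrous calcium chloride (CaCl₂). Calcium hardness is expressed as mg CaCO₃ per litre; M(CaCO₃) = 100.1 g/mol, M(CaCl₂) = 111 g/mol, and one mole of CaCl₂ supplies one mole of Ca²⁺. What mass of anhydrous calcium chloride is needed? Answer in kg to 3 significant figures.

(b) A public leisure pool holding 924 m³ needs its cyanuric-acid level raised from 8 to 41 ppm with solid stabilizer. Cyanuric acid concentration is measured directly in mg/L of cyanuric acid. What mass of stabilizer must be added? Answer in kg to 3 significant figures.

(a) Volume: 183,000 US gal × 3.785 L/gal = 692,655 L.
(a) Hardness to add: (257 − 167) = 90 mg/L as CaCO₃ × 692,655 L = 62,340 g as CaCO₃.
(a) Moles of Ca²⁺ (1 mol Ca²⁺ ≡ 1 mol CaCO₃): 62,340 / 100.1 g/mol = 622.8 mol.
(a) Mass of CaCl₂: 622.8 × 111 = 69,130 g.

(b) Volume: 924 m³ = 924,000 L.
(b) CYA to add: (41 − 8) = 33 mg/L × 924,000 L = 30,490 g cyanuric acid.

(a) 69.1 kg; (b) 30.5 kg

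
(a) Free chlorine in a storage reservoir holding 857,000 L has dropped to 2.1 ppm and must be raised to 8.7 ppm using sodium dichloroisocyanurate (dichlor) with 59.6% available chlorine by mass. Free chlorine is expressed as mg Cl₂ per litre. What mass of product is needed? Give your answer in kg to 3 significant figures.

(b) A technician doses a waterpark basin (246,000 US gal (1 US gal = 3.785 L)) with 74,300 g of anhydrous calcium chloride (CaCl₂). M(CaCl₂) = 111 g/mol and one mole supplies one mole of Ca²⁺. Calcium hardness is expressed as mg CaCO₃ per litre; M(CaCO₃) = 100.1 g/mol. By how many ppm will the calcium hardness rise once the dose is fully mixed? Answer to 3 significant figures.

(a) 9.49 kg; (b) 72.0 ppm

(a) Chlorine deficit: 8.7 − 2.1 = 6.6 ppm = 6.6 mg/L as Cl₂.
(a) Cl₂ equivalent needed: 6.6 mg/L × 857,000 L = 5,656,000 mg = 5656 g.
(a) Product at 59.6% available chlorine: 5656 / 0.596 = 9490 g.

(b) Volume: 246,000 US gal × 3.785 L/gal = 931,110 L.
(b) Moles of Ca²⁺: 74,300 g ÷ 111 g/mol = 669.4 mol.
(b) As CaCO₃: 669.4 mol × 100.1 g/mol = 67,000 g.
(b) Rise: 67,000 g / 931,110 L × 1000 = 71.96 mg/L.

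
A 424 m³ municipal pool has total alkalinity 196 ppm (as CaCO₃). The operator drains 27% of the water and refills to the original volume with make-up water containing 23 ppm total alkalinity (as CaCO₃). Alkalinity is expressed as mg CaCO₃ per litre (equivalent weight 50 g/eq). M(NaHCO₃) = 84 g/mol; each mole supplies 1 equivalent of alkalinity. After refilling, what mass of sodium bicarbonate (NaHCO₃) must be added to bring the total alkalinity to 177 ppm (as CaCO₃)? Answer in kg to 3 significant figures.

Volume: 424 m³ = 424,000 L.
After draining 27% and refilling: 196 × 0.73 + 23 × 0.27 = 149.29 ppm.
Deficit to target: 177 − 149.29 = 27.71 mg/L.
As CaCO₃: 27.71 mg/L × 424,000 L = 11,750 g; ÷ 50 g/eq ÷ 1 = 235 mol NaHCO₃.
Mass: 235 × 84 = 19,740 g.

19.7 kg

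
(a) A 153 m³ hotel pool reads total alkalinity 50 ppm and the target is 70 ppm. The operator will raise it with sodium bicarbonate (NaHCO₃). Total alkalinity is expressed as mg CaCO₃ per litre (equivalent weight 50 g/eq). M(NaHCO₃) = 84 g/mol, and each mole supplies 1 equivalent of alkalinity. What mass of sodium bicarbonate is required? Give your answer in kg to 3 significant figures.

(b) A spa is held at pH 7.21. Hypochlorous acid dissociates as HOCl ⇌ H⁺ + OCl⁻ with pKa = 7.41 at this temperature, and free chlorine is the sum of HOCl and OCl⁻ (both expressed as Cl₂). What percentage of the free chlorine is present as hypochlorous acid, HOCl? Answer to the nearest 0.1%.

(a) Volume: 153 m³ = 153,000 L.
(a) Alkalinity to add: (70 − 50) = 20 mg/L as CaCO₃ × 153,000 L = 3060 g as CaCO₃.
(a) Equivalents: 3060 g ÷ 50 g/eq = 61.2 eq.
(a) NaHCO₃ supplies 1 eq per mole → 61.2 mol.
(a) Mass: 61.2 mol × 84 g/mol = 5141 g.

(b) [OCl⁻]/[HOCl] = 10^(pH − pKa) = 10^(7.21 − 7.41) = 10^-0.20 = 0.631.
(b) Fraction as HOCl = 1 / (1 + 0.631) = 0.6131.

(a) 5.14 kg; (b) 61.3%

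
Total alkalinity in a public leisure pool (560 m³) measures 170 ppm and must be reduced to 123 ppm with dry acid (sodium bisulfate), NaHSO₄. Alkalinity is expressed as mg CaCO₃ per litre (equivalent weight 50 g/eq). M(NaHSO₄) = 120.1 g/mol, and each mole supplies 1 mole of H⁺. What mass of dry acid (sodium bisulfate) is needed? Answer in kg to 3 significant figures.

63.2 kg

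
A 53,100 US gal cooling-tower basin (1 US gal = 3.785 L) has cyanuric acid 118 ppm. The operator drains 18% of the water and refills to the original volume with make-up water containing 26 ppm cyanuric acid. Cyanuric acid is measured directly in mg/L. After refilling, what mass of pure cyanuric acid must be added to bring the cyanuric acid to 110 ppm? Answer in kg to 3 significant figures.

Volume: 53,100 US gal × 3.785 L/gal = 200,984 L.
After draining 18% and refilling: 118 × 0.82 + 26 × 0.18 = 101.44 ppm.
Deficit to target: 110 − 101.44 = 8.56 mg/L.
Mass: 8.56 mg/L × 200,984 L = 1720 g cyanuric acid.

1.72 kg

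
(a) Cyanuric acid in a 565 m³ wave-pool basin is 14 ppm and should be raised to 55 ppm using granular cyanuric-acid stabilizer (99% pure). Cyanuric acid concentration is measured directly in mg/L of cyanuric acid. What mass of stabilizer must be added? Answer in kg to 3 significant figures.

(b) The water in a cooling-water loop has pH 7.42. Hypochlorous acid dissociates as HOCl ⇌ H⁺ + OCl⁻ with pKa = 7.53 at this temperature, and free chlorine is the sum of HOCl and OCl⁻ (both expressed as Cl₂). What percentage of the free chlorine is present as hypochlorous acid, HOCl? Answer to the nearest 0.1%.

(a) Volume: 565 m³ = 565,000 L.
(a) CYA to add: (55 − 14) = 41 mg/L × 565,000 L = 23,160 g cyanuric acid.
(a) At 99% purity: 23,160 / 0.99 = 23,400 g product.

(b) [OCl⁻]/[HOCl] = 10^(pH − pKa) = 10^(7.42 − 7.53) = 10^-0.11 = 0.7762.
(b) Fraction as HOCl = 1 / (1 + 0.7762) = 0.563.

(a) 23.4 kg; (b) 56.3%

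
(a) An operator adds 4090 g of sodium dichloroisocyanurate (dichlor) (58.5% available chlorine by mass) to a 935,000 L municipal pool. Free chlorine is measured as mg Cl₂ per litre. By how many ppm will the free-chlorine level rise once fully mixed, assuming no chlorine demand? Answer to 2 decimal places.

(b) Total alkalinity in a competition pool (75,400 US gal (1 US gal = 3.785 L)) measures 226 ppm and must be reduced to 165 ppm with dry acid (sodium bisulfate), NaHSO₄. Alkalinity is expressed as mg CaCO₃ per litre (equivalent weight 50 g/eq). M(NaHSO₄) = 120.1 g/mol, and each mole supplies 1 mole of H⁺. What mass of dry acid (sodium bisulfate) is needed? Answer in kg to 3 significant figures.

(a) Available chlorine delivered: 4090 g × 0.585 = 2393 g as Cl₂.
(a) Concentration rise: 2393 g / 935,000 L = 2.559 mg/L = 2.56 ppm.

(b) Volume: 75,400 US gal × 3.785 L/gal = 285,389 L.
(b) Alkalinity to neutralize: (226 − 165) = 61 mg/L as CaCO₃ × 285,389 L = 17,410 g as CaCO₃.
(b) Equivalents of H⁺ required: 17,410 ÷ 50 g/eq = 348.2 eq = 348.2 mol NaHSO₄.
(b) Mass of NaHSO₄: 348.2 × 120.1 = 41,820 g.

(a) 2.56 ppm; (b) 41.8 kg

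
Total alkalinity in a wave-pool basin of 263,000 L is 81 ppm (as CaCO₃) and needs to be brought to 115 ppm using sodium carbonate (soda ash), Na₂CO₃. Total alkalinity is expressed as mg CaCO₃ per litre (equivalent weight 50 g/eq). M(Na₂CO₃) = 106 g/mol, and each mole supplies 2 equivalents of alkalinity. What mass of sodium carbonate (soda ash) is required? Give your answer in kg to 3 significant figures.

9.48 kg

Alkalinity to add: (115 − 81) = 34 mg/L as CaCO₃ × 263,000 L = 8942 g as CaCO₃.
Equivalents: 8942 g ÷ 50 g/eq = 178.8 eq.
Each mole of Na₂CO₃ supplies 2 eq, so 178.8 / 2 = 89.42 mol.
Mass: 89.42 mol × 106 g/mol = 9479 g.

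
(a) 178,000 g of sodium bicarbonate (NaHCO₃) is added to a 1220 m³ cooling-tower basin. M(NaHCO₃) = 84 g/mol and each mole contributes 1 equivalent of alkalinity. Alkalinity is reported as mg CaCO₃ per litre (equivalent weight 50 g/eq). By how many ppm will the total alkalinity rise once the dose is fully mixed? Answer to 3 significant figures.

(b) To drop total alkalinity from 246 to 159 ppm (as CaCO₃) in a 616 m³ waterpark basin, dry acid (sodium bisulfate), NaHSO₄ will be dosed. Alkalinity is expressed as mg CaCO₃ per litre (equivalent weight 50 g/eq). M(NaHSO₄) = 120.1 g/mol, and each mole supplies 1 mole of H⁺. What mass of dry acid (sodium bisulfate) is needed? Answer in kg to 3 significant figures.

(a) 86.8 ppm; (b) 129 kg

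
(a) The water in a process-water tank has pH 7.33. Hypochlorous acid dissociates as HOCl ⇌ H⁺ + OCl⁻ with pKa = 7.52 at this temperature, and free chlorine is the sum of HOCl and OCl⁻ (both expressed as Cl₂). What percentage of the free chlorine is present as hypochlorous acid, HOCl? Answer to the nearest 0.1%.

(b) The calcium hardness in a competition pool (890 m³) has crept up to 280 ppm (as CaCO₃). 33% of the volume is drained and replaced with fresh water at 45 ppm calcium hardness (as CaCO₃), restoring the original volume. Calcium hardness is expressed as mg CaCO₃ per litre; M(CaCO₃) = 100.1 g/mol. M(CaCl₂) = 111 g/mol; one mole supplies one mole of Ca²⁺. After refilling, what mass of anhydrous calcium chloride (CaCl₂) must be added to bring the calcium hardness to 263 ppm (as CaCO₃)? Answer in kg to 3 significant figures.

(a) [OCl⁻]/[HOCl] = 10^(pH − pKa) = 10^(7.33 − 7.52) = 10^-0.19 = 0.6457.
(a) Fraction as HOCl = 1 / (1 + 0.6457) = 0.6077.

(b) Volume: 890 m³ = 890,000 L.
(b) After draining 33% and refilling: 280 × 0.67 + 45 × 0.33 = 202.45 ppm.
(b) Deficit to target: 263 − 202.45 = 60.55 mg/L.
(b) As CaCO₃: 60.55 mg/L × 890,000 L = 53,890 g; ÷ 100.1 = 538.4 mol Ca²⁺.
(b) Mass: 538.4 × 111 = 59,760 g.

(a) 60.8%; (b) 59.8 kg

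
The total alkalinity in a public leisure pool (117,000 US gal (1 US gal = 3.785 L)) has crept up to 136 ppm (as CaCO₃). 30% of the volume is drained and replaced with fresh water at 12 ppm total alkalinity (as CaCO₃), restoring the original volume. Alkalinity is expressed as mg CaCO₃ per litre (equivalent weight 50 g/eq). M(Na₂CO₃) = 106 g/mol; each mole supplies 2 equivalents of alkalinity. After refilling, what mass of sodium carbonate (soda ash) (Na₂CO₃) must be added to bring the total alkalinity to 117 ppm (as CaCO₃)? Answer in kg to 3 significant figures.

Volume: 117,000 US gal × 3.785 L/gal = 442,845 L.
After draining 30% and refilling: 136 × 0.70 + 12 × 0.30 = 98.8 ppm.
Deficit to target: 117 − 98.8 = 18.2 mg/L.
As CaCO₃: 18.2 mg/L × 442,845 L = 8060 g; ÷ 50 g/eq ÷ 2 = 80.6 mol Na₂CO₃.
Mass: 80.6 × 106 = 8543 g.

8.54 kg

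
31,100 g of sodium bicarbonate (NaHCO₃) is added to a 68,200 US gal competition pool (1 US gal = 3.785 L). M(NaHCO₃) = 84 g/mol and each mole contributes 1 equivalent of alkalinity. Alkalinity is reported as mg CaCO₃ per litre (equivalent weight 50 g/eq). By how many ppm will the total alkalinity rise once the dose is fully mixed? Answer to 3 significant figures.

71.7 ppm

Volume: 68,200 US gal × 3.785 L/gal = 258,137 L.
Moles of NaHCO₃: 31,100 g ÷ 84 g/mol = 370.2 mol → 370.2 eq of alkalinity.
As CaCO₃: 370.2 eq × 50 g/eq = 18,510 g.
Rise: 18,510 g / 258,137 L × 1000 = 71.71 mg/L.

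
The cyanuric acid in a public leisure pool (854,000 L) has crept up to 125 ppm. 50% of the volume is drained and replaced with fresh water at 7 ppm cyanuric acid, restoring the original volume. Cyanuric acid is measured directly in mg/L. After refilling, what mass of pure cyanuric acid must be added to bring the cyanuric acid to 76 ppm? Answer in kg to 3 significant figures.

8.54 kg

After draining 50% and refilling: 125 × 0.50 + 7 × 0.50 = 66 ppm.
Deficit to target: 76 − 66 = 10 mg/L.
Mass: 10 mg/L × 854,000 L = 8540 g cyanuric acid.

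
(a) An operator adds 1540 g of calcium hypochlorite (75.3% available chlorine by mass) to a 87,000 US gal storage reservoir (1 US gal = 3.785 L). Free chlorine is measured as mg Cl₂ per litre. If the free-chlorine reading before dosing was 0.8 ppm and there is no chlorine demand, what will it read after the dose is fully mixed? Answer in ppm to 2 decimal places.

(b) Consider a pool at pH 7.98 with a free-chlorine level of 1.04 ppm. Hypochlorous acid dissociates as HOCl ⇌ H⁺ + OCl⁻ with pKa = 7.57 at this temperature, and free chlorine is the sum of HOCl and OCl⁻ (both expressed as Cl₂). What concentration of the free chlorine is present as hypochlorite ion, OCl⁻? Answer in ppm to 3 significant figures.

(a) 4.32 ppm; (b) 0.749 ppm

(a) Volume: 87,000 US gal × 3.785 L/gal = 329,295 L.
(a) Available chlorine delivered: 1540 g × 0.753 = 1160 g as Cl₂.
(a) Concentration rise: 1160 g / 329,295 L = 3.522 mg/L = 3.52 ppm.
(a) Final FC: 0.8 + 3.52 = 4.32 ppm.

(b) [OCl⁻]/[HOCl] = 10^(pH − pKa) = 10^(7.98 − 7.57) = 10^0.41 = 2.57.
(b) Fraction as HOCl = 1 / (1 + 2.57) = 0.2801.
(b) OCl⁻ = (1 − 0.2801) × 1.04 ppm = 0.7487 ppm.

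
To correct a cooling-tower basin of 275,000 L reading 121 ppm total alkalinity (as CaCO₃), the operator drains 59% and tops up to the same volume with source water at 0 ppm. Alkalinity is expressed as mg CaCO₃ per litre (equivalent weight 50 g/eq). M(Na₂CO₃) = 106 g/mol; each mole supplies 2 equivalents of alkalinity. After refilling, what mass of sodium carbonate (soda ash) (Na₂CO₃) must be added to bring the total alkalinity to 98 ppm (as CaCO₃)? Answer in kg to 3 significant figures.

14.1 kg

After draining 59% and refilling: 121 × 0.41 + 0 × 0.59 = 49.61 ppm.
Deficit to target: 98 − 49.61 = 48.39 mg/L.
As CaCO₃: 48.39 mg/L × 275,000 L = 13,310 g; ÷ 50 g/eq ÷ 2 = 133.1 mol Na₂CO₃.
Mass: 133.1 × 106 = 14,110 g.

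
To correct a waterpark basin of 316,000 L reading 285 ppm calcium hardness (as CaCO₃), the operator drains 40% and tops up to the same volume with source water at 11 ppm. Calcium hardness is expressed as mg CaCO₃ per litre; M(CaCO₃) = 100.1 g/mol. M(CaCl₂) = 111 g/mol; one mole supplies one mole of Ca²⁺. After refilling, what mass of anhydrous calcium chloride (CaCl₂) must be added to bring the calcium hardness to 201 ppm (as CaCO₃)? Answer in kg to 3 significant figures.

8.97 kg

After draining 40% and refilling: 285 × 0.60 + 11 × 0.40 = 175.4 ppm.
Deficit to target: 201 − 175.4 = 25.6 mg/L.
As CaCO₃: 25.6 mg/L × 316,000 L = 8090 g; ÷ 100.1 = 80.82 mol Ca²⁺.
Mass: 80.82 × 111 = 8970 g.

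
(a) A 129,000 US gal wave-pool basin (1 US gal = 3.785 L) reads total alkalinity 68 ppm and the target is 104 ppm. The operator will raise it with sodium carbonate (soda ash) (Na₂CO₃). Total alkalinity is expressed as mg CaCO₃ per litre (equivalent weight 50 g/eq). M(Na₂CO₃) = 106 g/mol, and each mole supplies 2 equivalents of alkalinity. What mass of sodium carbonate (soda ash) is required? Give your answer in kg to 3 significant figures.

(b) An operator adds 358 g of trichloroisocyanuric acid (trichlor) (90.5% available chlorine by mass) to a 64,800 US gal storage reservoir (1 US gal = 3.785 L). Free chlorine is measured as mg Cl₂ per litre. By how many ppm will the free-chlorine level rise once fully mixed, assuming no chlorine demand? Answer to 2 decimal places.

(a) Volume: 129,000 US gal × 3.785 L/gal = 488,265 L.
(a) Alkalinity to add: (104 − 68) = 36 mg/L as CaCO₃ × 488,265 L = 17,580 g as CaCO₃.
(a) Equivalents: 17,580 g ÷ 50 g/eq = 351.6 eq.
(a) Each mole of Na₂CO₃ supplies 2 eq, so 351.6 / 2 = 175.8 mol.
(a) Mass: 175.8 mol × 106 g/mol = 18,630 g.

(b) Volume: 64,800 US gal × 3.785 L/gal = 245,268 L.
(b) Available chlorine delivered: 358 g × 0.905 = 324 g as Cl₂.
(b) Concentration rise: 324 g / 245,268 L = 1.321 mg/L = 1.32 ppm.

(a) 18.6 kg; (b) 1.32 ppm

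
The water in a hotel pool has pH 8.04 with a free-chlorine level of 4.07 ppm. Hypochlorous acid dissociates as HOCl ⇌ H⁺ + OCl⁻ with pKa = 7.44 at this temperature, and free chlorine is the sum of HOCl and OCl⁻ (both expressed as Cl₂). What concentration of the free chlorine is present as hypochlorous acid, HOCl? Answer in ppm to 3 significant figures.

[OCl⁻]/[HOCl] = 10^(pH − pKa) = 10^(8.04 − 7.44) = 10^0.60 = 3.981.
Fraction as HOCl = 1 / (1 + 3.981) = 0.2008.
HOCl = 0.2008 × 4.07 ppm = 0.8171 ppm.

0.817 ppm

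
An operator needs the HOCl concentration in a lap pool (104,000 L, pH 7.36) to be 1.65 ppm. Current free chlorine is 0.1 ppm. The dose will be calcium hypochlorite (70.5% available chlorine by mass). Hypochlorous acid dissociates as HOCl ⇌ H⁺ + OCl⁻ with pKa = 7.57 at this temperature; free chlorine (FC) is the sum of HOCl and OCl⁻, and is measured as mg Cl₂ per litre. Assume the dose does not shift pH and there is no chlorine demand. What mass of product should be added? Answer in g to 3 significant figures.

[OCl⁻]/[HOCl] = 10^(pH − pKa) = 10^(7.36 − 7.57) = 0.6166; fraction as HOCl = 1/(1 + 0.6166) = 0.6186.
Free chlorine required for 1.65 ppm HOCl: 1.65 / 0.6186 = 2.667 ppm.
FC to add: 2.667 − 0.1 = 2.567 mg/L as Cl₂.
Cl₂ equivalent: 2.567 mg/L × 104,000 L = 267 g.
Product at 70.5% available Cl: 267 / 0.705 = 378.7 g.

379 g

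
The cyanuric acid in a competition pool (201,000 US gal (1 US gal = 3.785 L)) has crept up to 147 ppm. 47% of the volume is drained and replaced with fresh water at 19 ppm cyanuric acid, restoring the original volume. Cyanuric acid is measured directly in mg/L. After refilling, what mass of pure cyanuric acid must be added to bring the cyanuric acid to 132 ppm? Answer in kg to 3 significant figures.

34.4 kg

Volume: 201,000 US gal × 3.785 L/gal = 760,785 L.
After draining 47% and refilling: 147 × 0.53 + 19 × 0.47 = 86.84 ppm.
Deficit to target: 132 − 86.84 = 45.16 mg/L.
Mass: 45.16 mg/L × 760,785 L = 34,360 g cyanuric acid.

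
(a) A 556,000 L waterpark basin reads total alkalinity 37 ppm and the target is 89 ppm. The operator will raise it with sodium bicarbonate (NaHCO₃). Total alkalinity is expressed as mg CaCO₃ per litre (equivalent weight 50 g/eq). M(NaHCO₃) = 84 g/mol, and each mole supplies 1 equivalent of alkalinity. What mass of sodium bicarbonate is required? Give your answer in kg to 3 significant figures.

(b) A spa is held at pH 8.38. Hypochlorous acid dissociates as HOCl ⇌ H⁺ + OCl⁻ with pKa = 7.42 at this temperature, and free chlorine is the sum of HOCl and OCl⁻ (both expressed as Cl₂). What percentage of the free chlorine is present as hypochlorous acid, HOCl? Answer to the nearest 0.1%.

(a) 48.6 kg; (b) 9.9%

(a) Alkalinity to add: (89 − 37) = 52 mg/L as CaCO₃ × 556,000 L = 28,910 g as CaCO₃.
(a) Equivalents: 28,910 g ÷ 50 g/eq = 578.2 eq.
(a) NaHCO₃ supplies 1 eq per mole → 578.2 mol.
(a) Mass: 578.2 mol × 84 g/mol = 48,570 g.

(b) [OCl⁻]/[HOCl] = 10^(pH − pKa) = 10^(8.38 − 7.42) = 10^0.96 = 9.12.
(b) Fraction as HOCl = 1 / (1 + 9.12) = 0.09881.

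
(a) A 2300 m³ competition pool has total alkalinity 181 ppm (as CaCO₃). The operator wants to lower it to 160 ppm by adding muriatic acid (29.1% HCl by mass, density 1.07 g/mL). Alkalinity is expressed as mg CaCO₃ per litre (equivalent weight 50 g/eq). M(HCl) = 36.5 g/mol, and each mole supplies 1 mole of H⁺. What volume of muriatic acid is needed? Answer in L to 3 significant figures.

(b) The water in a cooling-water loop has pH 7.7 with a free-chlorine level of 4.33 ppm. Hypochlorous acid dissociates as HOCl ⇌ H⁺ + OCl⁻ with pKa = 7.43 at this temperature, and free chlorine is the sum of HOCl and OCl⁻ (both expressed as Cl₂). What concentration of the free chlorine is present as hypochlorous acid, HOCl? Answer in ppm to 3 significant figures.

(a) 113 L; (b) 1.51 ppm

(a) Volume: 2300 m³ = 2,300,000 L.
(a) Alkalinity to neutralize: (181 − 160) = 21 mg/L as CaCO₃ × 2,300,000 L = 48,300 g as CaCO₃.
(a) Equivalents of H⁺ required: 48,300 ÷ 50 g/eq = 966 eq = 966 mol HCl.
(a) Mass of HCl: 966 × 36.5 = 35,260 g.
(a) Mass of 29.1% solution: 35,260 / 0.291 = 121,200 g.
(a) Volume: 121,200 g ÷ 1.07 g/mL = 113,200 mL.

(b) [OCl⁻]/[HOCl] = 10^(pH − pKa) = 10^(7.7 − 7.43) = 10^0.27 = 1.862.
(b) Fraction as HOCl = 1 / (1 + 1.862) = 0.3494.
(b) HOCl = 0.3494 × 4.33 ppm = 1.513 ppm.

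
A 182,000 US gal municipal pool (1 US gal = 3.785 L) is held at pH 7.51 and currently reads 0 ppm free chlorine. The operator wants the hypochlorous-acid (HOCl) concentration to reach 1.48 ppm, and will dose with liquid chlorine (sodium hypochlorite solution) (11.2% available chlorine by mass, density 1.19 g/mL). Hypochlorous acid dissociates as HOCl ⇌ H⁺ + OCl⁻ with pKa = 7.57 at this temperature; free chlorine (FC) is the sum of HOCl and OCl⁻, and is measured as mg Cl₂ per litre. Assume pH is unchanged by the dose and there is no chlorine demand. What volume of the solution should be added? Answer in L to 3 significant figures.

14.3 L

Volume: 182,000 US gal × 3.785 L/gal = 688,870 L.
[OCl⁻]/[HOCl] = 10^(pH − pKa) = 10^(7.51 − 7.57) = 0.871; fraction as HOCl = 1/(1 + 0.871) = 0.5345.
Free chlorine required for 1.48 ppm HOCl: 1.48 / 0.5345 = 2.769 ppm.
FC to add: 2.769 − 0 = 2.769 mg/L as Cl₂.
Cl₂ equivalent: 2.769 mg/L × 688,870 L = 1907 g.
Product at 11.2% available Cl: 1907 / 0.112 = 17,030 g.
Volume: 17,030 g ÷ 1.19 g/mL = 14,310 mL.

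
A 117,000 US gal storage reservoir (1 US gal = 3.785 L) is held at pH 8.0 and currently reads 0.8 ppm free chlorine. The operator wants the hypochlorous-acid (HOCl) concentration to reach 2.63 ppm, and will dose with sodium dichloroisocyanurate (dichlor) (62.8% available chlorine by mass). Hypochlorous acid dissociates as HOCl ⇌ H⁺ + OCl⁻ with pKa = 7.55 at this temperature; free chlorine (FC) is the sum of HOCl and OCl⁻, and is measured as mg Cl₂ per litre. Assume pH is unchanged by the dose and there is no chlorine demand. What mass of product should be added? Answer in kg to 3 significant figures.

6.52 kg

Volume: 117,000 US gal × 3.785 L/gal = 442,845 L.
[OCl⁻]/[HOCl] = 10^(pH − pKa) = 10^(8.0 − 7.55) = 2.818; fraction as HOCl = 1/(1 + 2.818) = 0.2619.
Free chlorine required for 2.63 ppm HOCl: 2.63 / 0.2619 = 10.04 ppm.
FC to add: 10.04 − 0.8 = 9.242 mg/L as Cl₂.
Cl₂ equivalent: 9.242 mg/L × 442,845 L = 4093 g.
Product at 62.8% available Cl: 4093 / 0.628 = 6517 g.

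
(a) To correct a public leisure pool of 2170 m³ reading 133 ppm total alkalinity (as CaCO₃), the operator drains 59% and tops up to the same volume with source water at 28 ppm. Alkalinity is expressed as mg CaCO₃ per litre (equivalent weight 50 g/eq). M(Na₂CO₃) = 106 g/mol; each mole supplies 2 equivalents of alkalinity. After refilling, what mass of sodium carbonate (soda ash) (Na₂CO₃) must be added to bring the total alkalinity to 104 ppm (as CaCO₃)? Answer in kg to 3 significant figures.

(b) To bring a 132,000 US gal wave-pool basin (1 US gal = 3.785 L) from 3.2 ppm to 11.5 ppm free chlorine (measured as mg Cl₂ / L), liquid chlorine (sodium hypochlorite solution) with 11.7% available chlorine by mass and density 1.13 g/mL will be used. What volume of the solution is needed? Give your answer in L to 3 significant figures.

(a) Volume: 2170 m³ = 2,170,000 L.
(a) After draining 59% and refilling: 133 × 0.41 + 28 × 0.59 = 71.05 ppm.
(a) Deficit to target: 104 − 71.05 = 32.95 mg/L.
(a) As CaCO₃: 32.95 mg/L × 2,170,000 L = 71,500 g; ÷ 50 g/eq ÷ 2 = 715 mol Na₂CO₃.
(a) Mass: 715 × 106 = 75,790 g.

(b) Volume: 132,000 US gal × 3.785 L/gal = 499,620 L.
(b) Chlorine deficit: 11.5 − 3.2 = 8.3 ppm = 8.3 mg/L as Cl₂.
(b) Cl₂ equivalent needed: 8.3 mg/L × 499,620 L = 4,147,000 mg = 4147 g.
(b) Product at 11.7% available chlorine: 4147 / 0.117 = 35,440 g.
(b) Volume at density 1.13 g/mL: 35,440 g ÷ 1.13 g/mL = 31,370 mL.

(a) 75.8 kg; (b) 31.4 L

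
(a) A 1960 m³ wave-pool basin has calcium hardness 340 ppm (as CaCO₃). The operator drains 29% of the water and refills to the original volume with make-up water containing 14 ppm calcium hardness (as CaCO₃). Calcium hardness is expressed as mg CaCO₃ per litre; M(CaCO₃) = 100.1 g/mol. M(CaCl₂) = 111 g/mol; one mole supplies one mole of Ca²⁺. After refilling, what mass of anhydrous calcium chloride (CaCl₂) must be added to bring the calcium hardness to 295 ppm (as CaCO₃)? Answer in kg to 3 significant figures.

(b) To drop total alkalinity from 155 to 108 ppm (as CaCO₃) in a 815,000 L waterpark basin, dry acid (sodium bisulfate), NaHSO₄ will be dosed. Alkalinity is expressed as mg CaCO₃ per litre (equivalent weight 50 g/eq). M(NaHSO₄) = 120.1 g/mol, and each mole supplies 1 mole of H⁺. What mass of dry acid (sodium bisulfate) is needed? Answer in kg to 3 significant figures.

(a) 108 kg; (b) 92.0 kg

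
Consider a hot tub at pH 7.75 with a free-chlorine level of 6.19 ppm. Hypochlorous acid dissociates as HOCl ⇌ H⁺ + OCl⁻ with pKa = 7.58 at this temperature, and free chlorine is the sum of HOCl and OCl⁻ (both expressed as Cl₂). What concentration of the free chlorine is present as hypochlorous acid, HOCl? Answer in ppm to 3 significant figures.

2.50 ppm

[OCl⁻]/[HOCl] = 10^(pH − pKa) = 10^(7.75 − 7.58) = 10^0.17 = 1.479.
Fraction as HOCl = 1 / (1 + 1.479) = 0.4034.
HOCl = 0.4034 × 6.19 ppm = 2.497 ppm.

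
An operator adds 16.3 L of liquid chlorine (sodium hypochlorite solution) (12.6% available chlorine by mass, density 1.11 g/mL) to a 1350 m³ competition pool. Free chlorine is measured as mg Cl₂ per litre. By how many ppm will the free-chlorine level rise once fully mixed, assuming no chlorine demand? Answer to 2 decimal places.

1.69 ppm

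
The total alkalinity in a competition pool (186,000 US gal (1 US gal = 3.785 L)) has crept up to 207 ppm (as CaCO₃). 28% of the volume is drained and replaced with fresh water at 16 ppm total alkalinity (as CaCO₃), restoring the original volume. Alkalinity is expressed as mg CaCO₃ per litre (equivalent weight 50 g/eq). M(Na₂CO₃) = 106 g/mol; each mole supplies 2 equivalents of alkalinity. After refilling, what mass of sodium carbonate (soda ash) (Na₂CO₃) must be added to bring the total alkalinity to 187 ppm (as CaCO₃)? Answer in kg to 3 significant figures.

25.0 kg

Volume: 186,000 US gal × 3.785 L/gal = 704,010 L.
After draining 28% and refilling: 207 × 0.72 + 16 × 0.28 = 153.52 ppm.
Deficit to target: 187 − 153.52 = 33.48 mg/L.
As CaCO₃: 33.48 mg/L × 704,010 L = 23,570 g; ÷ 50 g/eq ÷ 2 = 235.7 mol Na₂CO₃.
Mass: 235.7 × 106 = 24,980 g.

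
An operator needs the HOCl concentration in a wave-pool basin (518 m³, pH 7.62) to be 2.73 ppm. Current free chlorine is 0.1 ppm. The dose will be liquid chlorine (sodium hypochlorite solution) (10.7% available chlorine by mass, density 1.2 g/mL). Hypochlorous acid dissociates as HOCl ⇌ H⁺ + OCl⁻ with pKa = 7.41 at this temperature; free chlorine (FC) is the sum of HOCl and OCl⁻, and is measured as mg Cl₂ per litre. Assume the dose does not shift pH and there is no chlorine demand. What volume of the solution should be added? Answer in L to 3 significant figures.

28.5 L

Volume: 518 m³ = 518,000 L.
[OCl⁻]/[HOCl] = 10^(pH − pKa) = 10^(7.62 − 7.41) = 1.622; fraction as HOCl = 1/(1 + 1.622) = 0.3814.
Free chlorine required for 2.73 ppm HOCl: 2.73 / 0.3814 = 7.158 ppm.
FC to add: 7.158 − 0.1 = 7.058 mg/L as Cl₂.
Cl₂ equivalent: 7.058 mg/L × 518,000 L = 3656 g.
Product at 10.7% available Cl: 3656 / 0.107 = 34,170 g.
Volume: 34,170 g ÷ 1.2 g/mL = 28,470 mL.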